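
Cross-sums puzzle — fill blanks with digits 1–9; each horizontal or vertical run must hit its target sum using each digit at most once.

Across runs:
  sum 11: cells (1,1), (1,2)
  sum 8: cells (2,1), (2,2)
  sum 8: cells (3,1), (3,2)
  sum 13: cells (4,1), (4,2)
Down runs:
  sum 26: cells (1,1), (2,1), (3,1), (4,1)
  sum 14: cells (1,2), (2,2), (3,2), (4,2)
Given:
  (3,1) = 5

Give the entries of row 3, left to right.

(3,2) = 8 − 5 = 3 completes the 8 across.

5 3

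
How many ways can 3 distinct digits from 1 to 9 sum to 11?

5

3 distinct digits from 1–9 sum between 6 and 24.
Enumerating: {1,2,8}, {1,3,7}, {1,4,6}, {2,3,6}, {2,4,5}.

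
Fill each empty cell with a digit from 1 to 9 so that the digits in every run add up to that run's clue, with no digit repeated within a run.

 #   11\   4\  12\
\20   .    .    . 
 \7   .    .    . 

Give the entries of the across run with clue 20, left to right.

9 3 8

7 in 3 cells must be {1,2,4}; 4 in 2 cells must be {1,3}.
The 20 across and the 4 down share only 3, so R1C2 = 3.
R2C2 = 4 − 3 = 1 completes the 4 down.
Given what's placed, R2C3 must be 4 to fit the 7 across and 12 down.
R1C3 = 12 − 4 = 8 completes the 12 down.
R2C1 = 7 − 5 = 2 completes the 7 across.
R1C1 = 20 − 11 = 9 completes the 20 across.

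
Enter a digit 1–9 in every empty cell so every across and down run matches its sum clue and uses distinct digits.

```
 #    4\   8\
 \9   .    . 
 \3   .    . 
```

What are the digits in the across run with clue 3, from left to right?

3 in 2 cells must be {1,2}; 4 in 2 cells must be {1,3}.
The 3 across and the 4 down share only 1, so R2C1 = 1.
R2C2 = 3 − 1 = 2 completes the 3 across.
R1C1 = 4 − 1 = 3 completes the 4 down.
R1C2 = 9 − 3 = 6 completes the 9 across.

1, 2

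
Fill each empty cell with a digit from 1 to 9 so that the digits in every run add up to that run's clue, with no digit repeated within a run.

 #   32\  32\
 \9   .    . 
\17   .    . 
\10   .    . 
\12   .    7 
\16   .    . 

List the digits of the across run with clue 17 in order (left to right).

9 8

17 in 2 cells must be {8,9}; 16 in 2 cells must be {7,9}.
R4C1 = 12 − 7 = 5 completes the 12 across.
Given what's placed, R5C2 must be 9 to fit the 16 across and 32 down.
Given what's placed, R2C2 must be 8 to fit the 17 across and 32 down.
R5C1 = 16 − 9 = 7 completes the 16 across.
R2C1 = 17 − 8 = 9 completes the 17 across.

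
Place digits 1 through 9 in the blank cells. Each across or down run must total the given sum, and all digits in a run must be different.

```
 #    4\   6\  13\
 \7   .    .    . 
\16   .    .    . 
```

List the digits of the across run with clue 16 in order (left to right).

3 4 9

7 in 3 cells must be {1,2,4}; 4 in 2 cells must be {1,3}.
The 7 across and the 4 down share only 1, so R1C1 = 1.
Given what's placed, R1C3 must be 4 to fit the 7 across and 13 down.
R2C1 = 4 − 1 = 3 completes the 4 down.
R2C3 = 13 − 4 = 9 completes the 13 down.
R1C2 = 7 − 5 = 2 completes the 7 across.
R2C2 = 16 − 12 = 4 completes the 16 across.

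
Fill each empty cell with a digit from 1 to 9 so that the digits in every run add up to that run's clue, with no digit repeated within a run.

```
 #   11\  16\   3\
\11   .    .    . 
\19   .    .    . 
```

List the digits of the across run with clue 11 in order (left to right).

3 7 1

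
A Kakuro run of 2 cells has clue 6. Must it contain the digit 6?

Counterexample: {1,5} sums to 6 without using 6.

No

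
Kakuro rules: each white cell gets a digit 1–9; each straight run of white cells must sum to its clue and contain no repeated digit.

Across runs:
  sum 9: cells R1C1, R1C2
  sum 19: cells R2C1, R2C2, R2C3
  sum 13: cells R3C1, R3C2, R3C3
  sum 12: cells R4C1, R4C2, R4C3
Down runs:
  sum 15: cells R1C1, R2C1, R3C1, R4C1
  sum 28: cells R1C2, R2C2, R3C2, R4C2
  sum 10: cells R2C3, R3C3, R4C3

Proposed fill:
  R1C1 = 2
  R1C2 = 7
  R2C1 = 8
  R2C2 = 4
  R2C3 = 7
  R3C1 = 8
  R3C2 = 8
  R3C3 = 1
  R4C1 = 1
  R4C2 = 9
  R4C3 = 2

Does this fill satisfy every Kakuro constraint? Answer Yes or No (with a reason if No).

No — the across run R3C1–R3C3 sums to 17, not 13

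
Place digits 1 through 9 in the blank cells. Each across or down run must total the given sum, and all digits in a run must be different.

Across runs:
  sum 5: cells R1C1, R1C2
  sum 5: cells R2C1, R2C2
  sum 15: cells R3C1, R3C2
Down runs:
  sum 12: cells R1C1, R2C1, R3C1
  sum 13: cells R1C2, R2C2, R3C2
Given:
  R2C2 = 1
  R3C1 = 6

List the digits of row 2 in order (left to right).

4 1

R2C1 = 5 − 1 = 4 completes the 5 across.
R3C2 = 15 − 6 = 9 completes the 15 across.
R1C1 = 12 − 10 = 2 completes the 12 down.
R1C2 = 5 − 2 = 3 completes the 5 across.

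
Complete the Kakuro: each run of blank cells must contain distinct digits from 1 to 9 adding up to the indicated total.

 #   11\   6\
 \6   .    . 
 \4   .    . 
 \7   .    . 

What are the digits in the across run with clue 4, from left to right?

1, 3

4 in 2 cells must be {1,3}; 6 in 3 cells must be {1,2,3}.
Nothing is forced directly, so branch on R1C2, whose candidates are 1 or 2. If R1C2 = 1: that forces R1C1 = 5, after which R2C1 would have to be in {1,3} for the 4 across but in {2,4} for the 11 down — contradiction. So R1C2 = 2.
R1C1 = 6 − 2 = 4 completes the 6 across.
Given what's placed, R2C1 must be 1 to fit the 4 across and 11 down.
R2C2 = 4 − 1 = 3 completes the 4 across.
R3C1 = 11 − 5 = 6 completes the 11 down.
R3C2 = 7 − 6 = 1 completes the 7 across.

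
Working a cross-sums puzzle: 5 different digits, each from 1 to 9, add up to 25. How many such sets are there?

12

5 distinct digits from 1–9 sum between 15 and 35.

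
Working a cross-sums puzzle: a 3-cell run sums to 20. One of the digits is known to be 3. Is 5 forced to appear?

The only way to make 20 from 3 distinct digits under that restriction is {3,8,9}, which does not contain 5.

No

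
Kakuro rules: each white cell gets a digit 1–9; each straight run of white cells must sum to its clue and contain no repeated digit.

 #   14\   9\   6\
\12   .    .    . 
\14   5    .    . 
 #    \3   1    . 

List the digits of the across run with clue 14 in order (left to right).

5 6 3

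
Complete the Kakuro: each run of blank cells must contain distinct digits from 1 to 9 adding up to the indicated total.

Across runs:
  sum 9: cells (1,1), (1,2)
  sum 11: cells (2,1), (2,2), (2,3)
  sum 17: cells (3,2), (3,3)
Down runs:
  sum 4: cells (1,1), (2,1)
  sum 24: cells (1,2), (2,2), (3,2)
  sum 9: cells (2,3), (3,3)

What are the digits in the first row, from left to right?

1, 8

17 in 2 cells must be {8,9}; 4 in 2 cells must be {1,3}; 24 in 3 cells must be {7,8,9}.
The 17 across and the 9 down share only 8, so (3,3) = 8.
(2,3) = 9 − 8 = 1 completes the 9 down.
(3,2) = 17 − 8 = 9 completes the 17 across.
(2,1) = 3: the only remaining digit allowed by both the 11 across and the 4 down.
(2,2) = 11 − 4 = 7 completes the 11 across.
(1,1) = 4 − 3 = 1 completes the 4 down.
(1,2) = 9 − 1 = 8 completes the 9 across.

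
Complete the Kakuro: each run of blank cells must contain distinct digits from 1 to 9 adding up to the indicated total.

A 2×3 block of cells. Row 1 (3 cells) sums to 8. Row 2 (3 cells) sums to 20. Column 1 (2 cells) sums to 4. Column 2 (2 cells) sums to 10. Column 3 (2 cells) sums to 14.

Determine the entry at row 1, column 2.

4 in 2 cells must be {1,3}.
The 8 across and the 14 down share only 5, so (1,3) = 5.
The 20 across and the 4 down share only 3, so (2,1) = 3.
(2,3) = 14 − 5 = 9 completes the 14 down.
(1,1) = 4 − 3 = 1 completes the 4 down.
(1,2) = 8 − 6 = 2 completes the 8 across.
(2,2) = 20 − 12 = 8 completes the 20 across.

2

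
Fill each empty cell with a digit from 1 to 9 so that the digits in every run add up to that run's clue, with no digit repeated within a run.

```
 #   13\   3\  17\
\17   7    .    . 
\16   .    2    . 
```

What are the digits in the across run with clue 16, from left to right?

3 in 2 cells must be {1,2}; 17 in 2 cells must be {8,9}.
R1C2 = 3 − 2 = 1 completes the 3 down.
R1C3 = 17 − 8 = 9 completes the 17 across.
R2C1 = 13 − 7 = 6 completes the 13 down.
R2C3 = 16 − 8 = 8 completes the 16 across.

6 2 8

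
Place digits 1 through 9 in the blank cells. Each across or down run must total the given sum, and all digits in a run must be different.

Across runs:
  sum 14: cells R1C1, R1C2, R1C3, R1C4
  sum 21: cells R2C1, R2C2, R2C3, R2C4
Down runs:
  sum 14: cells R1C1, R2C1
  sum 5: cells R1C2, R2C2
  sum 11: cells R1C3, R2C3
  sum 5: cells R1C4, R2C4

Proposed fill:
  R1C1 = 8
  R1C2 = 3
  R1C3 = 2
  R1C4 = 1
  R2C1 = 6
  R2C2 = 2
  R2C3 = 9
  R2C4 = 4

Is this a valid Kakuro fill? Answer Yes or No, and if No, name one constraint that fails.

Across: 8+3+2+1=14; 6+2+9+4=21. Down: 8+6=14; 3+2=5; 2+9=11; 1+4=5. No digit repeats within any run.

Yes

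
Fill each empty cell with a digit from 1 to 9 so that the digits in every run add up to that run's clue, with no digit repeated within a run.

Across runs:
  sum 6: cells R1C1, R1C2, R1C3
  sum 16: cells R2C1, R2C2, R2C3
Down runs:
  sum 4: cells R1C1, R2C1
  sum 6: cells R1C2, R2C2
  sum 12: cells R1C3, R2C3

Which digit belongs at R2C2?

4

6 in 3 cells must be {1,2,3}; 4 in 2 cells must be {1,3}.
The 6 across and the 12 down share only 3, so R1C3 = 3.
R2C3 = 12 − 3 = 9 completes the 12 down.
Given what's placed, R1C1 must be 1 to fit the 6 across and 4 down.
R1C2 = 6 − 4 = 2 completes the 6 across.
R2C1 = 4 − 1 = 3 completes the 4 down.
R2C2 = 16 − 12 = 4 completes the 16 across.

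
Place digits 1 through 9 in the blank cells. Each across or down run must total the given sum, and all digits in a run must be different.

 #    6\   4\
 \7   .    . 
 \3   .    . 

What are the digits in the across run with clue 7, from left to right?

3 in 2 cells must be {1,2}; 4 in 2 cells must be {1,3}.
The 3 across and the 4 down share only 1, so R2C2 = 1.
R1C2 = 4 − 1 = 3 completes the 4 down.
R2C1 = 3 − 1 = 2 completes the 3 across.
R1C1 = 7 − 3 = 4 completes the 7 across.

4 3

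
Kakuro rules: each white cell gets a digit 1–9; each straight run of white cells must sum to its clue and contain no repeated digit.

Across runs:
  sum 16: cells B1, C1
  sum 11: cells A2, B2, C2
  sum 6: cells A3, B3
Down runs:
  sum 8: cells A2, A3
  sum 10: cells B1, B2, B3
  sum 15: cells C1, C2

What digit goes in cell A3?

5

16 in 2 cells must be {7,9}.
The 16 across and the 10 down share only 7, so B1 = 7.
C1 = 16 − 7 = 9 completes the 16 across.
C2 = 15 − 9 = 6 completes the 15 down.
No cell is forced outright now. B2 can only be 1 or 2 (the digits allowed by both its 11 across and its 10 down). If B2 = 1: then A2 would have to be in {4} for the 11 across but in {1,2,3,5,6,7} for the 8 down — contradiction. So B2 = 2.
A2 = 11 − 8 = 3 completes the 11 across.
A3 = 8 − 3 = 5 completes the 8 down.
B3 = 6 − 5 = 1 completes the 6 across.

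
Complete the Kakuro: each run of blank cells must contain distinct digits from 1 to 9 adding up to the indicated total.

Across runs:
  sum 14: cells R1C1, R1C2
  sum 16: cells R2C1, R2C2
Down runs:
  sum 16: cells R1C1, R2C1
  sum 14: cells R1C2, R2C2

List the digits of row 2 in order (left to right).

7 9

16 in 2 cells must be {7,9}.
The 14 across and the 16 down share only 9, so R1C1 = 9.
R1C2 = 14 − 9 = 5 completes the 14 across.
R2C1 = 16 − 9 = 7 completes the 16 down.
R2C2 = 16 − 7 = 9 completes the 16 across.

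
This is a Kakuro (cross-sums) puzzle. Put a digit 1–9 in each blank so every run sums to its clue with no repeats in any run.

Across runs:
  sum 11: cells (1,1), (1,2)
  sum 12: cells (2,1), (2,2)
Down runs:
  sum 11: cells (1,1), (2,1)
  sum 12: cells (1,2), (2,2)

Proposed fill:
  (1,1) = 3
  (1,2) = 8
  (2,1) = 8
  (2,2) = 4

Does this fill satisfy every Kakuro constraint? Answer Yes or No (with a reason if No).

Yes

Across: 3+8=11; 8+4=12. Down: 3+8=11; 8+4=12. No digit repeats within any run.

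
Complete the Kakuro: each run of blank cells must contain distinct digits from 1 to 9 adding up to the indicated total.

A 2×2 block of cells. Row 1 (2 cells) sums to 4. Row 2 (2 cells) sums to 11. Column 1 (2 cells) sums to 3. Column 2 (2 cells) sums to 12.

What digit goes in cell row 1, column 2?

3

4 in 2 cells must be {1,3}; 3 in 2 cells must be {1,2}.
The 4 across and the 3 down share only 1, so (1,1) = 1.
(1,2) = 4 − 1 = 3 completes the 4 across.
(2,1) = 3 − 1 = 2 completes the 3 down.
(2,2) = 11 − 2 = 9 completes the 11 across.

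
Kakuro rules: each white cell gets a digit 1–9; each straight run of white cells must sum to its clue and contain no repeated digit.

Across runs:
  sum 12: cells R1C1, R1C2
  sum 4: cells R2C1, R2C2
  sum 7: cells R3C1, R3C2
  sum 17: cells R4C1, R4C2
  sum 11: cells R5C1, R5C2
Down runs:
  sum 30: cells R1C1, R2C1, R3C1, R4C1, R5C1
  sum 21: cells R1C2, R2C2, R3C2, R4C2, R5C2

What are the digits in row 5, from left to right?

6, 5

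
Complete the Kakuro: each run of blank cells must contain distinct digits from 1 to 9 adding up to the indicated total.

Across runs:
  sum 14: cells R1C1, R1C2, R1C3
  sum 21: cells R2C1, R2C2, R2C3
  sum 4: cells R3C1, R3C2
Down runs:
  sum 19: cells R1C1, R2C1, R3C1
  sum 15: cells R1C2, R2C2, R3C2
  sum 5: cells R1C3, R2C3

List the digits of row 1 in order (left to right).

4 in 2 cells must be {1,3}.
Only 4 fits R2C3 under both its across sum 21 and down sum 5.
The 4 across and the 19 down share only 3, so R3C1 = 3.
R3C2 = 4 − 3 = 1 completes the 4 across.
R1C3 = 5 − 4 = 1 completes the 5 down.
R2C1 = 9: the only remaining digit allowed by both the 21 across and the 19 down.
R2C2 = 21 − 13 = 8 completes the 21 across.
R1C1 = 19 − 12 = 7 completes the 19 down.
R1C2 = 14 − 8 = 6 completes the 14 across.

7, 6, 1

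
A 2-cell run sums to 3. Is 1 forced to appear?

The only way to make 3 from 2 distinct digits is {1,2}, which contains 1.

Yes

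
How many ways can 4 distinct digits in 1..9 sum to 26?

4 distinct digits from 1–9 sum between 10 and 30.
Enumerating: {2,7,8,9}, {3,6,8,9}, {4,5,8,9}, {4,6,7,9}, {5,6,7,8}.

5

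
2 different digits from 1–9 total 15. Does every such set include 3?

No

Counterexample: {6,9} sums to 15 without using 3.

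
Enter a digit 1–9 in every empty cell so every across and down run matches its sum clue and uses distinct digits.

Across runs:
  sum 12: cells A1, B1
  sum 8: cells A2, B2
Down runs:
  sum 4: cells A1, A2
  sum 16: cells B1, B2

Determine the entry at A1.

4 in 2 cells must be {1,3}; 16 in 2 cells must be {7,9}.
The 12 across and the 4 down share only 3, so A1 = 3.
B1 = 12 − 3 = 9 completes the 12 across.
A2 = 4 − 3 = 1 completes the 4 down.
B2 = 8 − 1 = 7 completes the 8 across.

3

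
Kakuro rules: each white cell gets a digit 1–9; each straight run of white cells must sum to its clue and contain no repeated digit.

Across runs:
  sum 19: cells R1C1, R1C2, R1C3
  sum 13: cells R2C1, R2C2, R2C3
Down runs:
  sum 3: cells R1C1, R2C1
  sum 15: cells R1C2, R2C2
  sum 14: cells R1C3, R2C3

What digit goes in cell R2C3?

3 in 2 cells must be {1,2}.
The 19 across and the 3 down share only 2, so R1C1 = 2.
R2C1 = 3 − 2 = 1 completes the 3 down.
Nothing is forced directly, so branch on R1C2, whose candidates are 8 or 9. If R1C2 = 9: that forces R1C3 = 8, after which R2C2 would have to be in {3,4,5,7,8,9} for the 13 across but in {6} for the 15 down — contradiction. So R1C2 = 8.
R1C3 = 19 − 10 = 9 completes the 19 across.
R2C2 = 15 − 8 = 7 completes the 15 down.
R2C3 = 13 − 8 = 5 completes the 13 across.

5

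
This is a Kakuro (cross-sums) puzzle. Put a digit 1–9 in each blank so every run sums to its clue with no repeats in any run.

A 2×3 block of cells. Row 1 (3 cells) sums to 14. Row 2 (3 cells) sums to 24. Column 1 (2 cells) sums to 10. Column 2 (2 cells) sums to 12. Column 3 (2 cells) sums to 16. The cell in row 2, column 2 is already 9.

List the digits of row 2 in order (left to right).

24 in 3 cells must be {7,8,9}; 16 in 2 cells must be {7,9}.
(1,2) = 12 − 9 = 3 completes the 12 down.
(2,3) = 7: the only remaining digit allowed by both the 24 across and the 16 down.
(1,3) = 16 − 7 = 9 completes the 16 down.
(2,1) = 24 − 16 = 8 completes the 24 across.
(1,1) = 14 − 12 = 2 completes the 14 across.

8, 9, 7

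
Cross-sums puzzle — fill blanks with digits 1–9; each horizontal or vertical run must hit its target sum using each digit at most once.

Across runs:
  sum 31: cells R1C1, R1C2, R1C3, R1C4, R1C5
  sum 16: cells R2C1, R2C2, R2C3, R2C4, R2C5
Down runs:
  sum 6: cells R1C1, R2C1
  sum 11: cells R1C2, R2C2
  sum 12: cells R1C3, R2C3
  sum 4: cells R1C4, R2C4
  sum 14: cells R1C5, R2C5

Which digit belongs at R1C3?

9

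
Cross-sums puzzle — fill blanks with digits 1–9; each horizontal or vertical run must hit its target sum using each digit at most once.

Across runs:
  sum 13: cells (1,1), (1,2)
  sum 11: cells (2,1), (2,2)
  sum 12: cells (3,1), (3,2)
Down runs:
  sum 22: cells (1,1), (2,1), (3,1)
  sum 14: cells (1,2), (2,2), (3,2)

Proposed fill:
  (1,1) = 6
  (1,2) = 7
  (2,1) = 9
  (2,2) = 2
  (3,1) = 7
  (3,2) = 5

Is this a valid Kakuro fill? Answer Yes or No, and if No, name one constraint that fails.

Yes

Across: 6+7=13; 9+2=11; 7+5=12. Down: 6+9+7=22; 7+2+5=14. No digit repeats within any run.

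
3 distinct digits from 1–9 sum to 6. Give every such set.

3 distinct digits from 1–9 sum between 6 and 24.
Only one set works: {1,2,3}.

{1,2,3}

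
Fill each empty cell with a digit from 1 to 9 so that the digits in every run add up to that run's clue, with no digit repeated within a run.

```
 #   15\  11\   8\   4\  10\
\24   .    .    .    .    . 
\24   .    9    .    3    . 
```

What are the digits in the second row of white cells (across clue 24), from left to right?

7 9 1 3 4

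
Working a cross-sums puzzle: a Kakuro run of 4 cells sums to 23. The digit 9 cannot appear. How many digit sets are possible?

3

4 distinct digits from 1–9 sum between 10 and 30.
Dropping sets that contain 9.
Enumerating: {2,6,7,8}, {3,5,7,8}, {4,5,6,8}.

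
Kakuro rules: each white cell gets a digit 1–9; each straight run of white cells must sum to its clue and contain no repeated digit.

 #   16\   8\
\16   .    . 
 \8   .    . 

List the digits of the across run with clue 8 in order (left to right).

16 in 2 cells must be {7,9}.
The 16 across and the 8 down share only 7, so R1C2 = 7.
The 8 across and the 16 down share only 7, so R2C1 = 7.
R2C2 = 8 − 7 = 1 completes the 8 across.
R1C1 = 16 − 7 = 9 completes the 16 across.

7, 1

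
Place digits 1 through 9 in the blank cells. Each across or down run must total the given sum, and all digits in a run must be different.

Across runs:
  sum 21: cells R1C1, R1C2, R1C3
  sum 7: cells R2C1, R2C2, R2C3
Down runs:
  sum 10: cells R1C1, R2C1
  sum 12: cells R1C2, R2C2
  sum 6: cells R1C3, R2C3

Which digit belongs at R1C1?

7 in 3 cells must be {1,2,4}.
The 7 across and the 12 down share only 4, so R2C2 = 4.
R1C2 = 12 − 4 = 8 completes the 12 down.
Given what's placed, R1C3 must be 4 to fit the 21 across and 6 down.
R2C3 = 6 − 4 = 2 completes the 6 down.
R1C1 = 21 − 12 = 9 completes the 21 across.
R2C1 = 7 − 6 = 1 completes the 7 across.

9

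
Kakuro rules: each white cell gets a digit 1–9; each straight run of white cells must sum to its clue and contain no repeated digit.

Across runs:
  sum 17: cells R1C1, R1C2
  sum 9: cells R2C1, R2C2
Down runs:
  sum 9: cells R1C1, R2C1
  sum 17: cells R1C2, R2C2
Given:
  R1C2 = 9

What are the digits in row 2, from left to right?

1 8

17 in 2 cells must be {8,9}.
R1C1 = 17 − 9 = 8 completes the 17 across.
R2C1 = 9 − 8 = 1 completes the 9 down.
R2C2 = 9 − 1 = 8 completes the 9 across.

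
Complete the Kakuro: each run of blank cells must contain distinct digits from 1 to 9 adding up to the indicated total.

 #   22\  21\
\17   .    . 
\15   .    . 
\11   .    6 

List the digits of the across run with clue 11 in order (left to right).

5 6

17 in 2 cells must be {8,9}.
Given what's placed, R1C2 must be 8 to fit the 17 across and 21 down.
R2C2 = 21 − 14 = 7 completes the 21 down.
R3C1 = 11 − 6 = 5 completes the 11 across.
R1C1 = 17 − 8 = 9 completes the 17 across.
R2C1 = 15 − 7 = 8 completes the 15 across.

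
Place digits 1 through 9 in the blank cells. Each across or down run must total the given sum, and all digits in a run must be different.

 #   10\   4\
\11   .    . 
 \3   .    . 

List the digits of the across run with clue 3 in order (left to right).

2 1

3 in 2 cells must be {1,2}; 4 in 2 cells must be {1,3}.
The 11 across and the 4 down share only 3, so R1C2 = 3.
R2C2 = 4 − 3 = 1 completes the 4 down.
R1C1 = 11 − 3 = 8 completes the 11 across.
R2C1 = 3 − 1 = 2 completes the 3 across.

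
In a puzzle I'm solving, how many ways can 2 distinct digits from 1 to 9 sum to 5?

2 distinct digits from 1–9 sum between 3 and 17.
Enumerating: {1,4}, {2,3}.

2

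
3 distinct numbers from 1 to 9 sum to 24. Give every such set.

3 distinct digits from 1–9 sum between 6 and 24.
Only one set works: {7,8,9}.

{7,8,9}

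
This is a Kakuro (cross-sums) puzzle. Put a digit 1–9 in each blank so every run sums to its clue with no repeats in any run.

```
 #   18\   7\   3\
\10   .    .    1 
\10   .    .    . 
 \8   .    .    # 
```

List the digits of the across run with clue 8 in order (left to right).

6 2

7 in 3 cells must be {1,2,4}; 3 in 2 cells must be {1,2}.
R2C3 = 3 − 1 = 2 completes the 3 down.
Given what's placed, R2C2 must be 1 to fit the 10 across and 7 down.
R3C2 = 2: the only remaining digit allowed by both the 8 across and the 7 down.
R1C2 = 7 − 3 = 4 completes the 7 down.
R2C1 = 10 − 3 = 7 completes the 10 across.
R3C1 = 8 − 2 = 6 completes the 8 across.
R1C1 = 10 − 5 = 5 completes the 10 across.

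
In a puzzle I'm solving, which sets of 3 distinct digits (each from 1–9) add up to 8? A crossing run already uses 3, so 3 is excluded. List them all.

{1,2,5}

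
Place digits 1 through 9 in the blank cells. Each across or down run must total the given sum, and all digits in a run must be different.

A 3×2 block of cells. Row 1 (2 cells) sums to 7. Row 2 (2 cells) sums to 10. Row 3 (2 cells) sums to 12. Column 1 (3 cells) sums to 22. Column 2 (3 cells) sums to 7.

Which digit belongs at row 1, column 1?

5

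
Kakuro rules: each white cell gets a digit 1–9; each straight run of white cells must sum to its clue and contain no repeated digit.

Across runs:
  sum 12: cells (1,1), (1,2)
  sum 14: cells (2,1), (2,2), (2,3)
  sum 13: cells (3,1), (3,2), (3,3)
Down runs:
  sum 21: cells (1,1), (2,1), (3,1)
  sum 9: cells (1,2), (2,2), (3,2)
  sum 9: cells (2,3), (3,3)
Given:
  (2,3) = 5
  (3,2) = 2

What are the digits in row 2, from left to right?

6, 3, 5

(3,3) = 9 − 5 = 4 completes the 9 down.
(3,1) = 13 − 6 = 7 completes the 13 across.
Nothing is forced directly, so branch on (2,1), whose candidates are 6 or 8. If (2,1) = 8: then (1,1) would have to be in {3,4,5,7,8,9} for the 12 across but in {6} for the 21 down — contradiction. So (2,1) = 6.
(1,1) = 21 − 13 = 8 completes the 21 down.
(1,2) = 12 − 8 = 4 completes the 12 across.
(2,2) = 14 − 11 = 3 completes the 14 across.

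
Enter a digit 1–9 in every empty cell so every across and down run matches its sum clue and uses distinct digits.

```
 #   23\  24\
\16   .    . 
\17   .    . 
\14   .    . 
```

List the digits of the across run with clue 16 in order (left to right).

9, 7

16 in 2 cells must be {7,9}; 17 in 2 cells must be {8,9}; 23 in 3 cells must be {6,8,9}.
The 16 across and the 23 down share only 9, so R1C1 = 9.
R1C2 = 16 − 9 = 7 completes the 16 across.
Given what's placed, R2C1 must be 8 to fit the 17 across and 23 down.
R2C2 = 17 − 8 = 9 completes the 17 across.
R3C1 = 23 − 17 = 6 completes the 23 down.
R3C2 = 14 − 6 = 8 completes the 14 across.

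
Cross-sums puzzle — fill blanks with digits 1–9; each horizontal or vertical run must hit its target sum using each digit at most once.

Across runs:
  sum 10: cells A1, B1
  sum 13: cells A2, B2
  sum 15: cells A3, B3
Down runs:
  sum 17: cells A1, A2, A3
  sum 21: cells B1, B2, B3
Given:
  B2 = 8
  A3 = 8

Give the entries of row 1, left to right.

4, 6

A2 = 13 − 8 = 5 completes the 13 across.
B3 = 15 − 8 = 7 completes the 15 across.
A1 = 17 − 13 = 4 completes the 17 down.
B1 = 10 − 4 = 6 completes the 10 across.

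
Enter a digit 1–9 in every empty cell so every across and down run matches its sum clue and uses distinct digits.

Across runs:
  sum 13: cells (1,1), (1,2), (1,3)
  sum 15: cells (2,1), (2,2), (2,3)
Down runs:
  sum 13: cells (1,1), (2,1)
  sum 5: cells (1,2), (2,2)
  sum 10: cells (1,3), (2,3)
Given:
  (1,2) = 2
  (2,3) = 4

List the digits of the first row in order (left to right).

(1,3) = 10 − 4 = 6 completes the 10 down.
(2,2) = 5 − 2 = 3 completes the 5 down.
(1,1) = 13 − 8 = 5 completes the 13 across.
(2,1) = 15 − 7 = 8 completes the 15 across.

5 2 6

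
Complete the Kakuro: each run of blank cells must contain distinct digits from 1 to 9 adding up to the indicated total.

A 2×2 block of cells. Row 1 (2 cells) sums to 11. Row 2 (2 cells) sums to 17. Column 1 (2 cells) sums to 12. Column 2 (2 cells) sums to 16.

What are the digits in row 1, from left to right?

17 in 2 cells must be {8,9}; 16 in 2 cells must be {7,9}.
The 17 across and the 16 down share only 9, so (2,2) = 9.
(1,2) = 16 − 9 = 7 completes the 16 down.
(2,1) = 17 − 9 = 8 completes the 17 across.
(1,1) = 11 − 7 = 4 completes the 11 across.

4 7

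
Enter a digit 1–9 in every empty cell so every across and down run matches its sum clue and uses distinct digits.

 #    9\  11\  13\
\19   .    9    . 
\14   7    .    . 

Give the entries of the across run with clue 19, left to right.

R1C1 = 9 − 7 = 2 completes the 9 down.
R1C3 = 19 − 11 = 8 completes the 19 across.
R2C2 = 11 − 9 = 2 completes the 11 down.
R2C3 = 14 − 9 = 5 completes the 14 across.

2 9 8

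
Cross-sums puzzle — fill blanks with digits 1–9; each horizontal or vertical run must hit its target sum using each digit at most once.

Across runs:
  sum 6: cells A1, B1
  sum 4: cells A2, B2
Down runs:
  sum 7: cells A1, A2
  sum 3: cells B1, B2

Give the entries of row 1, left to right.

4 in 2 cells must be {1,3}; 3 in 2 cells must be {1,2}.
The 4 across and the 3 down share only 1, so B2 = 1.
B1 = 3 − 1 = 2 completes the 3 down.
A2 = 4 − 1 = 3 completes the 4 across.
A1 = 6 − 2 = 4 completes the 6 across.

4 2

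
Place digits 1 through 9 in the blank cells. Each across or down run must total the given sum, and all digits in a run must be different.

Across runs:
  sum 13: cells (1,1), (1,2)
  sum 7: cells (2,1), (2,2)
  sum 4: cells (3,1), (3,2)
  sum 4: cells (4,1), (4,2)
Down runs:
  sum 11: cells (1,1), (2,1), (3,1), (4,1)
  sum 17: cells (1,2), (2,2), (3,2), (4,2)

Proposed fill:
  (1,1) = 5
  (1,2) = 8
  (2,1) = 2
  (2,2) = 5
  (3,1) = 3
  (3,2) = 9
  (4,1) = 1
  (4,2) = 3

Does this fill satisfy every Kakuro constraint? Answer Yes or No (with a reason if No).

No — the across run (3,1)–(3,2) sums to 12, not 4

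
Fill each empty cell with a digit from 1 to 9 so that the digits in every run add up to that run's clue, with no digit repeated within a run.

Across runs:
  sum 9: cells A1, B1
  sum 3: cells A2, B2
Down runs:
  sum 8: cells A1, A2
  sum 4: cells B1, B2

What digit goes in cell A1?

6

3 in 2 cells must be {1,2}; 4 in 2 cells must be {1,3}.
The 3 across and the 4 down share only 1, so B2 = 1.
B1 = 4 − 1 = 3 completes the 4 down.
A2 = 3 − 1 = 2 completes the 3 across.
A1 = 9 − 3 = 6 completes the 9 across.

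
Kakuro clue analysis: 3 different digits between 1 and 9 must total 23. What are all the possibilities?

3 distinct digits from 1–9 sum between 6 and 24.
Only one set works: {6,8,9}.

{6,8,9}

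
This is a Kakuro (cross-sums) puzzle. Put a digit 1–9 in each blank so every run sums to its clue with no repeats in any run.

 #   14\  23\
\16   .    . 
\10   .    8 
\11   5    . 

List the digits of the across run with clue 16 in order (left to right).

7, 9

16 in 2 cells must be {7,9}; 23 in 3 cells must be {6,8,9}.
R1C1 = 7: the only remaining digit allowed by both the 16 across and the 14 down.
R1C2 = 16 − 7 = 9 completes the 16 across.
R2C1 = 10 − 8 = 2 completes the 10 across.
R3C2 = 11 − 5 = 6 completes the 11 across.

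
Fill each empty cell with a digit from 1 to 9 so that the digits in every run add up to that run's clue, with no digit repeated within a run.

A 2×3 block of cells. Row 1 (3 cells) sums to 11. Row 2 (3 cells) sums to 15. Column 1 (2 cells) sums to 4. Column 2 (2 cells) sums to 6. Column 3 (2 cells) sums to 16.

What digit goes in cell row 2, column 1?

1

4 in 2 cells must be {1,3}; 16 in 2 cells must be {7,9}.
The 11 across and the 16 down share only 7, so (1,3) = 7.
(2,3) = 16 − 7 = 9 completes the 16 down.
Given what's placed, (1,2) must be 1 to fit the 11 across and 6 down.
(2,1) = 1: the only remaining digit allowed by both the 15 across and the 4 down.
(2,2) = 15 − 10 = 5 completes the 15 across.
(1,1) = 11 − 8 = 3 completes the 11 across.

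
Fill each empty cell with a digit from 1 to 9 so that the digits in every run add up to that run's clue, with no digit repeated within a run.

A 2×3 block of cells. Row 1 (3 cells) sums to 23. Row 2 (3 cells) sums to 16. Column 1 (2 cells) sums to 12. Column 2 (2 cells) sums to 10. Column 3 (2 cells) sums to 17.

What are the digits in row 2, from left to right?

3 4 9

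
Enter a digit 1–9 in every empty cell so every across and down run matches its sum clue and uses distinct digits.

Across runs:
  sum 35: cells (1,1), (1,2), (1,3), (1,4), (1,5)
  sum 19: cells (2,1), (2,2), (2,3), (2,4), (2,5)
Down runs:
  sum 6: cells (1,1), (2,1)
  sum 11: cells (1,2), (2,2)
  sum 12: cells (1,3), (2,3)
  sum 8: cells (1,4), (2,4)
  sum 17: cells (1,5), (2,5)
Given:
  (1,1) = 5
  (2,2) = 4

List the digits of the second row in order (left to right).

35 in 5 cells must be {5,6,7,8,9}; 17 in 2 cells must be {8,9}.
(1,2) = 11 − 4 = 7 completes the 11 down.
(1,4) = 6: the only remaining digit allowed by both the 35 across and the 8 down.
(2,1) = 6 − 5 = 1 completes the 6 down.
(2,4) = 8 − 6 = 2 completes the 8 down.
Given what's placed, (2,5) must be 9 to fit the 19 across and 17 down.
(1,5) = 17 − 9 = 8 completes the 17 down.
(2,3) = 19 − 16 = 3 completes the 19 across.

1 4 3 2 9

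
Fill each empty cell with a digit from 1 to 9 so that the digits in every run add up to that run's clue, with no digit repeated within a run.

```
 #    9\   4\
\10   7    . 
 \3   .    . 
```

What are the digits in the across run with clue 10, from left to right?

3 in 2 cells must be {1,2}; 4 in 2 cells must be {1,3}.
R1C2 = 10 − 7 = 3 completes the 10 across.
R2C1 = 9 − 7 = 2 completes the 9 down.
R2C2 = 3 − 2 = 1 completes the 3 across.

7 3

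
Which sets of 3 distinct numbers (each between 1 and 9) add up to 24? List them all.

{7,8,9}

3 distinct digits from 1–9 sum between 6 and 24.
Only one set works: {7,8,9}.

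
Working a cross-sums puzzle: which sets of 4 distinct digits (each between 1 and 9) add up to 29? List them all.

{5,7,8,9}

4 distinct digits from 1–9 sum between 10 and 30.
Only one set works: {5,7,8,9}.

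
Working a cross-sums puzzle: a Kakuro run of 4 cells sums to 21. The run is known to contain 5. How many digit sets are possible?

5

4 distinct digits from 1–9 sum between 10 and 30.
Keeping only sets containing 5.
Enumerating: {1,5,6,9}, {1,5,7,8}, {2,5,6,8}, {3,4,5,9}, {3,5,6,7}.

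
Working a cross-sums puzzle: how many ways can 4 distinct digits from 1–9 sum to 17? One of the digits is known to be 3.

4 distinct digits from 1–9 sum between 10 and 30.
Keeping only sets containing 3.
Enumerating: {1,3,4,9}, {1,3,5,8}, {1,3,6,7}, {2,3,4,8}, {2,3,5,7}.

5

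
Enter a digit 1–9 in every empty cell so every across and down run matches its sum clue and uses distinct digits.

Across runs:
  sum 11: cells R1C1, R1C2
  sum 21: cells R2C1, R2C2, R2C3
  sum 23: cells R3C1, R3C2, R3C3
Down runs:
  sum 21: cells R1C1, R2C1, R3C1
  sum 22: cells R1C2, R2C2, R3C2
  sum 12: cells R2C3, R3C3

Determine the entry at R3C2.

23 in 3 cells must be {6,8,9}.
Nothing is forced directly, so branch on R3C3, whose candidates are 8 or 9. If R3C3 = 9: then R2C3 would have to be in {4,5,6,7,8,9} for the 21 across but in {3} for the 12 down — contradiction. So R3C3 = 8.
R2C3 = 12 − 8 = 4 completes the 12 down.
Nothing is forced directly, so branch on R2C1, whose candidates are 8 or 9. If R2C1 = 9: that forces R2C2 = 8, after which R3C1 would have to be in {6,9} for the 23 across but in {4,5,7,8} for the 21 down — contradiction. So R2C1 = 8.
R2C2 = 21 − 12 = 9 completes the 21 across.
R3C2 = 6: the only remaining digit allowed by both the 23 across and the 22 down.

6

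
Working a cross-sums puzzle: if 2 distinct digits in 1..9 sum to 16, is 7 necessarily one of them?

Yes

The only way to make 16 from 2 distinct digits is {7,9}, which contains 7.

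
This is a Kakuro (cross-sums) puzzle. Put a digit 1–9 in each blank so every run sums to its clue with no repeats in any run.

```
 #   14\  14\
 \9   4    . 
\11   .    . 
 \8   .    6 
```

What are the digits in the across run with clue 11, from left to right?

R1C2 = 9 − 4 = 5 completes the 9 across.
R2C2 = 14 − 11 = 3 completes the 14 down.
R3C1 = 8 − 6 = 2 completes the 8 across.
R2C1 = 11 − 3 = 8 completes the 11 across.

8 3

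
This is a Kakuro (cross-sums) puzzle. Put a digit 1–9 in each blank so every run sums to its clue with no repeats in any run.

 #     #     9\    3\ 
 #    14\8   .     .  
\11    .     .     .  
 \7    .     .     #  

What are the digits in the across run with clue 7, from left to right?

3 in 2 cells must be {1,2}.
Nothing is forced directly, so branch on R1C3, whose candidates are 1 or 2. If R1C3 = 1: then R1C2 would have to be in {7} for the 8 across but in {1,2,3,4,5,6} for the 9 down — contradiction. So R1C3 = 2.
R1C2 = 8 − 2 = 6 completes the 8 across.
R2C3 = 3 − 2 = 1 completes the 3 down.
R2C2 = 2: the only remaining digit allowed by both the 11 across and the 9 down.
R3C2 = 9 − 8 = 1 completes the 9 down.
R2C1 = 11 − 3 = 8 completes the 11 across.
R3C1 = 7 − 1 = 6 completes the 7 across.

6, 1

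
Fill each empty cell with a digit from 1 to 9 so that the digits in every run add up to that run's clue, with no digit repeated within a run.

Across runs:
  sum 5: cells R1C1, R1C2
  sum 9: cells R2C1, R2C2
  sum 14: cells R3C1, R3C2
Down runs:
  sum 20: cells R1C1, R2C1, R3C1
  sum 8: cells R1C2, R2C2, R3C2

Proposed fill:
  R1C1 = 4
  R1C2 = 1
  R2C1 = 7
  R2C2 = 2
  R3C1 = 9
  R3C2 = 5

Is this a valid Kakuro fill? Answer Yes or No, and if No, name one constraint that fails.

Across: 4+1=5; 7+2=9; 9+5=14. Down: 4+7+9=20; 1+2+5=8. No digit repeats within any run.

Yes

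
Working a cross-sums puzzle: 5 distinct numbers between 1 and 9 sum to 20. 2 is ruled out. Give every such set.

5 distinct digits from 1–9 sum between 15 and 35.
Dropping sets that contain 2.
Only one set works: {1,3,4,5,7}.

{1,3,4,5,7}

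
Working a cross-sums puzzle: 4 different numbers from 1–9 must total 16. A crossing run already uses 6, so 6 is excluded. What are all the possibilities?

{1,2,4,9}; {1,2,5,8}; {1,3,4,8}; {1,3,5,7}; {2,3,4,7}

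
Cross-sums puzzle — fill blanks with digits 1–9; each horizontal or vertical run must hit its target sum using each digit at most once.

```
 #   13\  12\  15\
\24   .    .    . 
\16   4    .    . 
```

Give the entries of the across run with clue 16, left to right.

4 5 7

24 in 3 cells must be {7,8,9}.
R1C1 = 13 − 4 = 9 completes the 13 down.
Nothing is forced directly, so branch on R2C3, whose candidates are 7 or 9. If R2C3 = 9: then R1C3 would have to be in {7,8} for the 24 across but in {6} for the 15 down — contradiction. So R2C3 = 7.
R1C3 = 15 − 7 = 8 completes the 15 down.
R2C2 = 16 − 11 = 5 completes the 16 across.
R1C2 = 24 − 17 = 7 completes the 24 across.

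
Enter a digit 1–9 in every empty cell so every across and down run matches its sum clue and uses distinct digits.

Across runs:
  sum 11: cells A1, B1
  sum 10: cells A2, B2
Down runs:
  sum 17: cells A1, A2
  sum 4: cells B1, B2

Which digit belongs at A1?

17 in 2 cells must be {8,9}; 4 in 2 cells must be {1,3}.
The 11 across and the 4 down share only 3, so B1 = 3.
B2 = 4 − 3 = 1 completes the 4 down.
A1 = 11 − 3 = 8 completes the 11 across.
A2 = 10 − 1 = 9 completes the 10 across.

8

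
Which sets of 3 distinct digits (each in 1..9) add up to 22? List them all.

{5,8,9}; {6,7,9}

3 distinct digits from 1–9 sum between 6 and 24.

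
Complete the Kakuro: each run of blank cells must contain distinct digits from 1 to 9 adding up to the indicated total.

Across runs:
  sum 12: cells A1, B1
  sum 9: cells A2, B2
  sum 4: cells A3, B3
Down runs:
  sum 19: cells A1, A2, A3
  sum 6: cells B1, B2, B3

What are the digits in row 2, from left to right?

7 2

4 in 2 cells must be {1,3}; 6 in 3 cells must be {1,2,3}.
The 12 across and the 6 down share only 3, so B1 = 3.
The 4 across and the 19 down share only 3, so A3 = 3.
B3 = 4 − 3 = 1 completes the 4 across.
A1 = 12 − 3 = 9 completes the 12 across.
A2 = 19 − 12 = 7 completes the 19 down.
B2 = 9 − 7 = 2 completes the 9 across.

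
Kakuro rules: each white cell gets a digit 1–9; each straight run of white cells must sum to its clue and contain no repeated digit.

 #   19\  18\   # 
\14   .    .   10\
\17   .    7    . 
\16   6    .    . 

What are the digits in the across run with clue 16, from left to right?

No cell is forced outright now. R2C1 can only be 4 or 8 or 9 (the digits allowed by both its 17 across and its 19 down). If R2C1 = 4: that forces R1C1 = 9, R1C2 = 5, R2C3 = 6, after which R3C2 would have to be in {1,2,3,7,8,9} for the 16 across but in {6} for the 18 down — contradiction. If R2C1 = 9: then R1C1 would have to be in {5,6,8,9} for the 14 across but in {4} for the 19 down — contradiction. So R2C1 = 8.
R1C1 = 19 − 14 = 5 completes the 19 down.
R1C2 = 14 − 5 = 9 completes the 14 across.
R2C3 = 17 − 15 = 2 completes the 17 across.
R3C2 = 18 − 16 = 2 completes the 18 down.
R3C3 = 16 − 8 = 8 completes the 16 across.

6, 2, 8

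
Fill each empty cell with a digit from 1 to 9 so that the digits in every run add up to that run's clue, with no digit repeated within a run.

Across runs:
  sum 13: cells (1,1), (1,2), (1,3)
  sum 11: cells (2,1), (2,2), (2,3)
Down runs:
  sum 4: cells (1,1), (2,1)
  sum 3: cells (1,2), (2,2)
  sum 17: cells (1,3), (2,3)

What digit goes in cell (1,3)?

9

4 in 2 cells must be {1,3}; 3 in 2 cells must be {1,2}; 17 in 2 cells must be {8,9}.
The 11 across and the 17 down share only 8, so (2,3) = 8.
(1,3) = 17 − 8 = 9 completes the 17 down.
Given what's placed, (2,1) must be 1 to fit the 11 across and 4 down.
(2,2) = 11 − 9 = 2 completes the 11 across.
(1,1) = 4 − 1 = 3 completes the 4 down.
(1,2) = 13 − 12 = 1 completes the 13 across.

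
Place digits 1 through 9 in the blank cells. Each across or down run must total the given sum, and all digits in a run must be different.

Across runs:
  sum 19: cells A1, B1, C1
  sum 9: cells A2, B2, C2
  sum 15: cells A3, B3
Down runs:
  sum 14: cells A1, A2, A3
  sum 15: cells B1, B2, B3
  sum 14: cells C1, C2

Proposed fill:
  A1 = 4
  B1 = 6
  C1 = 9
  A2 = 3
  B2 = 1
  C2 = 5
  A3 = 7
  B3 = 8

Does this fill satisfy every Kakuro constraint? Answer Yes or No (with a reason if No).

Across: 4+6+9=19; 3+1+5=9; 7+8=15. Down: 4+3+7=14; 6+1+8=15; 9+5=14. No digit repeats within any run.

Yes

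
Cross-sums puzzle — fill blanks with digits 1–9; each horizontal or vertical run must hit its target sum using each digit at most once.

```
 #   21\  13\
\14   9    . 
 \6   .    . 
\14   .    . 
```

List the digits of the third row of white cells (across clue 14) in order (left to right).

R1C2 = 14 − 9 = 5 completes the 14 across.
Given what's placed, R3C2 must be 6 to fit the 14 across and 13 down.
R2C2 = 13 − 11 = 2 completes the 13 down.
R3C1 = 14 − 6 = 8 completes the 14 across.
R2C1 = 6 − 2 = 4 completes the 6 across.

8, 6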